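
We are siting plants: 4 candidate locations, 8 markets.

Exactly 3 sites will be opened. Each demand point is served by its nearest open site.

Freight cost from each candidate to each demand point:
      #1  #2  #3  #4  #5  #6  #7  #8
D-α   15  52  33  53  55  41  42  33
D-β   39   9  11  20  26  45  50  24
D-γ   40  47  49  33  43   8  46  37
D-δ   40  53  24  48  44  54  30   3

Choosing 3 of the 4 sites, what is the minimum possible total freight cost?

146

Open {D-β, D-γ, D-δ}.
  #1→D-β 39, #2→D-β 9, #3→D-β 11, #4→D-β 20, #5→D-β 26, #6→D-γ 8, #7→D-δ 30, #8→D-δ 3  ⇒ total 146.
Compare {D-α, D-β, D-γ}: total 155.
Compare {D-α, D-β, D-δ}: total 155.
No size-3 selection does better; minimum is 146.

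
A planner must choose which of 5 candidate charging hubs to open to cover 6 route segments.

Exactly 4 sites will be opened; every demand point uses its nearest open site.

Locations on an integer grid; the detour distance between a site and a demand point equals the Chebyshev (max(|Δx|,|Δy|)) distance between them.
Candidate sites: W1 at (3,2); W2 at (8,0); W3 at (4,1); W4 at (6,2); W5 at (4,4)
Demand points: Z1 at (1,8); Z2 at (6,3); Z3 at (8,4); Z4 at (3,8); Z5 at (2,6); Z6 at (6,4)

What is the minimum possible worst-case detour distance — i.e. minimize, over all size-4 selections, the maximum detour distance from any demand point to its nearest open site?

Open {W1, W2, W3, W5}.
  Farthest demand point is Z1 at detour distance 4 (to W5); all others are ≤ 4.
With {W1, W2, W4, W5} the worst case is 4.
With {W1, W3, W4, W5} the worst case is 4.
No size-4 selection achieves below 4.

4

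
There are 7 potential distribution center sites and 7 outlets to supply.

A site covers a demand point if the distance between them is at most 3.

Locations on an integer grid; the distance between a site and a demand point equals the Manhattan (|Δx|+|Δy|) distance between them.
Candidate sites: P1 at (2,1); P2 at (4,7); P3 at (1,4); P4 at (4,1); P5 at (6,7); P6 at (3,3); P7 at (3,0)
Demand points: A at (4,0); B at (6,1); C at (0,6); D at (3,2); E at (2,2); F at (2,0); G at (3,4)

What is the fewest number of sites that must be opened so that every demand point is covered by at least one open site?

Coverage sets (demand points within 3 of each site):
  P1: {A, D, E, F}
  P2: {}
  P3: {C, E, G}
  P4: {A, B, D, E, F}
  P5: {}
  P6: {D, E, G}
  P7: {A, D, E, F}
No single site covers all 7 demand points.
But {P3, P4} covers everything, so the minimum is 2.

2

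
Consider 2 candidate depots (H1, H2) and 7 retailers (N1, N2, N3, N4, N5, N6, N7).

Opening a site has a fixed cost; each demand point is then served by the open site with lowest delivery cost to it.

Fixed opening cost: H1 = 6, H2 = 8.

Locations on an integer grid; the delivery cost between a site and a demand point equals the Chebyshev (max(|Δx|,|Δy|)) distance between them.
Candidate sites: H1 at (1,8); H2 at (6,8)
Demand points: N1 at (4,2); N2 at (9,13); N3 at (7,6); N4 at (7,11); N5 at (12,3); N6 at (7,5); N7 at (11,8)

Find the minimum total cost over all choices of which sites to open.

38

Open {H2}: assign each demand point to its cheapest open site.
  N1→H2 6, N2→H2 5, N3→H2 2, N4→H2 3, N5→H2 6, N6→H2 3, N7→H2 5
  delivery cost 30, fixed 8 → total 38.
Compare {H1, H2}: delivery cost 30 + fixed 14 = 44.
Compare {H1}: delivery cost 53 + fixed 6 = 59.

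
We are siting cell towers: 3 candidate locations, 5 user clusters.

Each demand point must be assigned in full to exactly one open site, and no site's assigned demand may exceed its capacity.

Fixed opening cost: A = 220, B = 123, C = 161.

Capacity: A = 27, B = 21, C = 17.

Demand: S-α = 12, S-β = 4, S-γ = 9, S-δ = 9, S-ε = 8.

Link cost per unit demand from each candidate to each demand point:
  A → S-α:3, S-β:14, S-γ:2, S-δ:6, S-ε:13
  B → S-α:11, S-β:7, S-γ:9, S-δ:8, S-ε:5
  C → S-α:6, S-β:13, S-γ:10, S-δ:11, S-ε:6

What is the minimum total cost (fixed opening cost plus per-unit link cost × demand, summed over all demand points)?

537

Open {A, B}; cheapest assignment that respects the capacities:
  A (cap 27, load 21): S-α, S-γ — cost 12×3 + 9×2 = 54
  B (cap 21, load 21): S-β, S-δ, S-ε — cost 4×7 + 9×8 + 8×5 = 140
  Shipping 194, fixed 343 → total 537.
  Any other capacity-feasible assignment to {A, B} ships for at least 194.
Compare {A, C}: its best feasible assignment gives total 638.
Compare {A, B, C}: its best feasible assignment gives total 698.
Every other set of open sites that can feasibly serve all demand totals ≥ 638 even under its best assignment. Minimum: 537.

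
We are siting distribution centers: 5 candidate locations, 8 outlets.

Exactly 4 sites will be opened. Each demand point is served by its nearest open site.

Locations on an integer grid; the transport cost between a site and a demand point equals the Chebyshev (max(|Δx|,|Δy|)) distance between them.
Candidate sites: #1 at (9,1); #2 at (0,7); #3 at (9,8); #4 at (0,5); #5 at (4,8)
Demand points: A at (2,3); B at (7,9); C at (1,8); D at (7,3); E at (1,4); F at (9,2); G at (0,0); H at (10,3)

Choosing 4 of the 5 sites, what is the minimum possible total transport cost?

16

Open {#1, #2, #3, #4}.
  A→#4 2, B→#3 2, C→#2 1, D→#1 2, E→#4 1, F→#1 1, G→#4 5, H→#1 2  ⇒ total 16.
Compare {#1, #2, #4, #5}: total 17.
Compare {#1, #3, #4, #5}: total 18.
No size-4 selection does better; minimum is 16.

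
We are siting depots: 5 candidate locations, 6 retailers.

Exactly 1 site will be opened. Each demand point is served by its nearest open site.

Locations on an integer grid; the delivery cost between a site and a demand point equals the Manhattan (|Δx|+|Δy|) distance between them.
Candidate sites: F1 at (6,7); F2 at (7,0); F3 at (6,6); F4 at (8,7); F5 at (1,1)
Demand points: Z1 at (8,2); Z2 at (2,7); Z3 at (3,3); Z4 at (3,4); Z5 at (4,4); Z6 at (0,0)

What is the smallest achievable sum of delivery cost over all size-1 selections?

32

Open {F5}.
  Z1→F5 8, Z2→F5 7, Z3→F5 4, Z4→F5 5, Z5→F5 6, Z6→F5 2  ⇒ total 32.
Compare {F3}: total 38.
Compare {F1}: total 42.
No size-1 selection does better; minimum is 32.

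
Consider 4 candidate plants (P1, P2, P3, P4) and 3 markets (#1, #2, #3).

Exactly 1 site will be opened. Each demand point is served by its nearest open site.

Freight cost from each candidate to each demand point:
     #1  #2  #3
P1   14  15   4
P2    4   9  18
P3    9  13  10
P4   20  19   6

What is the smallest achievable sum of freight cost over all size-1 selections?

Open {P2}.
  #1→P2 4, #2→P2 9, #3→P2 18  ⇒ total 31.
Compare {P3}: total 32.
Compare {P1}: total 33.
No size-1 selection does better; minimum is 31.

31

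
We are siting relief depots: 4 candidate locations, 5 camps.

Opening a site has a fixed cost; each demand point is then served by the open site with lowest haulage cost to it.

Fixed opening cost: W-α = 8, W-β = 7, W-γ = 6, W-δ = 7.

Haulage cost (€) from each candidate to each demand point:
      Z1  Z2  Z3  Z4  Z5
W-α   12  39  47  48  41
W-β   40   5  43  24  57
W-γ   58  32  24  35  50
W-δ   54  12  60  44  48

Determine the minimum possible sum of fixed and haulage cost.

Open {W-α, W-β, W-γ}: assign each demand point to its cheapest open site.
  Z1→W-α 12, Z2→W-β 5, Z3→W-γ 24, Z4→W-β 24, Z5→W-α 41
  haulage cost 106, fixed 21 → total 127.
Compare {W-α, W-β, W-γ, W-δ}: haulage cost 106 + fixed 28 = 134.
Compare {W-α, W-β}: haulage cost 125 + fixed 15 = 140.
Compare {W-α, W-γ, W-δ}: haulage cost 124 + fixed 21 = 145.
All other subsets cost ≥ 134. Minimum total cost: 127.

127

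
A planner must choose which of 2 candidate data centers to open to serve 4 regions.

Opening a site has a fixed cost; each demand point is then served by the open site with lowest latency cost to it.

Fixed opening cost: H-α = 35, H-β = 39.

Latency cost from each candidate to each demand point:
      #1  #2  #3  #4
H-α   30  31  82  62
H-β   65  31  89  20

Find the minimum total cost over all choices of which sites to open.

Open {H-α, H-β}: assign each demand point to its cheapest open site.
  #1→H-α 30, #2→H-α 31, #3→H-α 82, #4→H-β 20
  latency cost 163, fixed 74 → total 237.
Compare {H-α}: latency cost 205 + fixed 35 = 240.
Compare {H-β}: latency cost 205 + fixed 39 = 244.

237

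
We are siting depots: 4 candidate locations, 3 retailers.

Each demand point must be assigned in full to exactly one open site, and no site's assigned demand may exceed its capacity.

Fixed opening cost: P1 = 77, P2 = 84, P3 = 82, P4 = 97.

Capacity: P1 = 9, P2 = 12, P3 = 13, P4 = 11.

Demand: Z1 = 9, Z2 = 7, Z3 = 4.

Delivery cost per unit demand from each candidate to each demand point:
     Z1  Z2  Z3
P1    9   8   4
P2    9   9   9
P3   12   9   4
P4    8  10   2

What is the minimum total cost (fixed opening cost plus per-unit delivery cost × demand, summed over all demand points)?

Open {P1, P3}; cheapest assignment that respects the capacities:
  P1 (cap 9, load 9): Z1 — cost 9×9 = 81
  P3 (cap 13, load 11): Z2, Z3 — cost 7×9 + 4×4 = 79
  Shipping 160, fixed 159 → total 319.
  Any other capacity-feasible assignment to {P1, P3} ships for at least 160.
Compare {P2, P3}: its best feasible assignment gives total 326.
Compare {P3, P4}: its best feasible assignment gives total 330.
Every other set of open sites that can feasibly serve all demand totals ≥ 326 even under its best assignment. Minimum: 319.

319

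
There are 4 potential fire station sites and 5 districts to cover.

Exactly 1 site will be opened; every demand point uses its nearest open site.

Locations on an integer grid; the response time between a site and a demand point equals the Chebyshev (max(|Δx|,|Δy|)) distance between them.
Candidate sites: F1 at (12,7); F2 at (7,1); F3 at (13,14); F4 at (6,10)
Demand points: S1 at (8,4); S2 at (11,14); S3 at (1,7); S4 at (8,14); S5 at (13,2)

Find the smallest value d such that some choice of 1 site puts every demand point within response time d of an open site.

Open {F4}.
  Farthest demand point is S5 at response time 8 (to F4); all others are ≤ 8.
With {F1} the worst case is 11.
With {F3} the worst case is 12.
No size-1 selection achieves below 8.

8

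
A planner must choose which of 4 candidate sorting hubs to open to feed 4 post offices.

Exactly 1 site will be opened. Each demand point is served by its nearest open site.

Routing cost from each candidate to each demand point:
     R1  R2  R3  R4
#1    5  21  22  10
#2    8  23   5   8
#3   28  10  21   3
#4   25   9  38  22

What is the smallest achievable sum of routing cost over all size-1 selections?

Open {#2}.
  R1→#2 8, R2→#2 23, R3→#2 5, R4→#2 8  ⇒ total 44.
Compare {#1}: total 58.
Compare {#3}: total 62.
No size-1 selection does better; minimum is 44.

44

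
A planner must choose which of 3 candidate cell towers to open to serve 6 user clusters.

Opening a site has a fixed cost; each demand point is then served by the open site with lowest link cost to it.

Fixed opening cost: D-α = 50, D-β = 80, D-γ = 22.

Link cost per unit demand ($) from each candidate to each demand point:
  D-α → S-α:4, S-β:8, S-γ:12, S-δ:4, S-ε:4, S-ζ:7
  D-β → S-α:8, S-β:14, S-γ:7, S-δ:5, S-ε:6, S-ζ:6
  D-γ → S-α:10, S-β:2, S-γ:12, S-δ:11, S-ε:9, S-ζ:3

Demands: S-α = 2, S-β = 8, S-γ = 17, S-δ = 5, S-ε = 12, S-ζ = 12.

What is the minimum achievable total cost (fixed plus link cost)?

386

Open {D-β, D-γ}: assign each demand point to its cheapest open site.
  S-α→D-β 2×8=16, S-β→D-γ 8×2=16, S-γ→D-β 17×7=119, S-δ→D-β 5×5=25, S-ε→D-β 12×6=72, S-ζ→D-γ 12×3=36
  link cost 284, fixed 102 → total 386.
Compare {D-α, D-β, D-γ}: link cost 247 + fixed 152 = 399.
Compare {D-α, D-γ}: link cost 332 + fixed 72 = 404.
Compare {D-γ}: link cost 439 + fixed 22 = 461.
All other subsets cost ≥ 399. Minimum total cost: 386.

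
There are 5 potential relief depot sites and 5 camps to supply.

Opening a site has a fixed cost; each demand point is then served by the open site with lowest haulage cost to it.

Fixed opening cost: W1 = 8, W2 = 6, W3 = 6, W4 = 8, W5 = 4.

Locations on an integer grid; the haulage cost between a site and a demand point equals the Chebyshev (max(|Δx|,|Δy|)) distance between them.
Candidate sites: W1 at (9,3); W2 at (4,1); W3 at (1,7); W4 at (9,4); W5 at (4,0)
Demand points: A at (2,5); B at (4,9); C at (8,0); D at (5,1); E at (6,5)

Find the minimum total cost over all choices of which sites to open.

Open {W3, W5}: assign each demand point to its cheapest open site.
  A→W3 2, B→W3 3, C→W5 4, D→W5 1, E→W3 5
  haulage cost 15, fixed 10 → total 25.
Compare {W2, W3}: haulage cost 14 + fixed 12 = 26.
Compare {W2}: haulage cost 21 + fixed 6 = 27.
Compare {W5}: haulage cost 24 + fixed 4 = 28.
All other subsets cost ≥ 26. Minimum total cost: 25.

25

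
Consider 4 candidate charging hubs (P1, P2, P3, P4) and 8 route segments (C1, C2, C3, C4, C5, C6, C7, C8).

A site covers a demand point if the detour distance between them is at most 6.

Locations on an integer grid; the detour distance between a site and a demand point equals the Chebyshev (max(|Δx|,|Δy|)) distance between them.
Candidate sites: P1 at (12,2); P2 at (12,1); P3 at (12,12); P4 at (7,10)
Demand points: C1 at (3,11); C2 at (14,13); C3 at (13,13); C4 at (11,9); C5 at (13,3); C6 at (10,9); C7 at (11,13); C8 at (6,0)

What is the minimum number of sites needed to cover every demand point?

3

Coverage sets (demand points within 6 of each site):
  P1: {C5, C8}
  P2: {C5, C8}
  P3: {C2, C3, C4, C6, C7}
  P4: {C1, C3, C4, C6, C7}
No 2 sites suffice: every size-2 union leaves at least one demand point uncovered.
But {P1, P3, P4} covers everything, so the minimum is 3.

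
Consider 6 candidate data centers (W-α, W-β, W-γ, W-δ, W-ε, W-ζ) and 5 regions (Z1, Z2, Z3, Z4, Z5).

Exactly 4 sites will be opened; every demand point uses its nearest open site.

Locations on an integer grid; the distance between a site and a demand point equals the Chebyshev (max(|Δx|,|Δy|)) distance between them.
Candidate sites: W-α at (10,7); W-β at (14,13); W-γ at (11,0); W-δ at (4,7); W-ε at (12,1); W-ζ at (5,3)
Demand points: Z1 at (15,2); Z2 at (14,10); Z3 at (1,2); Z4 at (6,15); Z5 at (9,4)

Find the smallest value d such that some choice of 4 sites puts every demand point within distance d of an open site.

Open {W-α, W-β, W-γ, W-δ}.
  Farthest demand point is Z4 at distance 8 (to W-α); all others are ≤ 8.
With {W-α, W-β, W-γ, W-ζ} the worst case is 8.
With {W-α, W-β, W-δ, W-ε} the worst case is 8.
No size-4 selection achieves below 8.

8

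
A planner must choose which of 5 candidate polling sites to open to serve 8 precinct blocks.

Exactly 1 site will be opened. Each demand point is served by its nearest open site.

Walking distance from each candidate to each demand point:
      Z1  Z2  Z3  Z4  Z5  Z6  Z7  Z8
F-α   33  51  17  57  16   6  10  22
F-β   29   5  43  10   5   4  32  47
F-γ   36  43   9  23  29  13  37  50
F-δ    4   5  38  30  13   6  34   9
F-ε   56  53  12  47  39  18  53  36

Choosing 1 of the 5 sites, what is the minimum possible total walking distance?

139

Open {F-δ}.
  Z1→F-δ 4, Z2→F-δ 5, Z3→F-δ 38, Z4→F-δ 30, Z5→F-δ 13, Z6→F-δ 6, Z7→F-δ 34, Z8→F-δ 9  ⇒ total 139.
Compare {F-β}: total 175.
Compare {F-α}: total 212.
No size-1 selection does better; minimum is 139.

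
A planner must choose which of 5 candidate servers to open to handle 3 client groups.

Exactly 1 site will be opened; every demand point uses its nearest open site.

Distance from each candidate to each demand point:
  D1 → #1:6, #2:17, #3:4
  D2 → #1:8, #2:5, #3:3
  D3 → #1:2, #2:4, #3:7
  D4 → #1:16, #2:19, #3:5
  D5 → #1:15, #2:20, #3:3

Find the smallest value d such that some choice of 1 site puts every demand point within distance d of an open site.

Open {D3}.
  Farthest demand point is #3 at distance 7 (to D3); all others are ≤ 7.
With {D2} the worst case is 8.
With {D1} the worst case is 17.
No size-1 selection achieves below 7.

7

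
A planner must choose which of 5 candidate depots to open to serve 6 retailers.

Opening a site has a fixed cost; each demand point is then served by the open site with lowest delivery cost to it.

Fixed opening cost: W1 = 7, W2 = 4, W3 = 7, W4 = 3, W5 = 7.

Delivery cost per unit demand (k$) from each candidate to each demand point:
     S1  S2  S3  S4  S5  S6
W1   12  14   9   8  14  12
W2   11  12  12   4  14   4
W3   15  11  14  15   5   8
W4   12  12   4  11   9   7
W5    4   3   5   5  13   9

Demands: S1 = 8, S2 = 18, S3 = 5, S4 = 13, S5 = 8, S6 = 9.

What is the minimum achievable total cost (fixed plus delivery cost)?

Open {W2, W3, W4, W5}: assign each demand point to its cheapest open site.
  S1→W5 8×4=32, S2→W5 18×3=54, S3→W4 5×4=20, S4→W2 13×4=52, S5→W3 8×5=40, S6→W2 9×4=36
  delivery cost 234, fixed 21 → total 255.
Compare {W2, W3, W5}: delivery cost 239 + fixed 18 = 257.
Compare {W1, W2, W3, W4, W5}: delivery cost 234 + fixed 28 = 262.
Compare {W1, W2, W3, W5}: delivery cost 239 + fixed 25 = 264.
All other subsets cost ≥ 257. Minimum total cost: 255.

255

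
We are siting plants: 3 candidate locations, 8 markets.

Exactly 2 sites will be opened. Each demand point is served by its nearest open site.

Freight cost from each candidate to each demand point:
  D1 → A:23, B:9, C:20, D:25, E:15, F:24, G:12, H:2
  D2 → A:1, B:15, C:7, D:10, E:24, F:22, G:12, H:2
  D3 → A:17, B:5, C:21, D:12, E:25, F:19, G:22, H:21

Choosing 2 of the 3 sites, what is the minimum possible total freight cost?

78

Open {D1, D2}.
  A→D2 1, B→D1 9, C→D2 7, D→D2 10, E→D1 15, F→D2 22, G→D1 12, H→D1 2  ⇒ total 78.
Compare {D2, D3}: total 80.
Compare {D1, D3}: total 102.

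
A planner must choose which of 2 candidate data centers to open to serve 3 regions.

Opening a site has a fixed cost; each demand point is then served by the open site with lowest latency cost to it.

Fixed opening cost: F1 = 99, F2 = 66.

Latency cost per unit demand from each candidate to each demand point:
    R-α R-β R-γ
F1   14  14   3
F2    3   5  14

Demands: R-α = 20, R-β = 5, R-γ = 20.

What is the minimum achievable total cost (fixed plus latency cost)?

Open {F1, F2}: assign each demand point to its cheapest open site.
  R-α→F2 20×3=60, R-β→F2 5×5=25, R-γ→F1 20×3=60
  latency cost 145, fixed 165 → total 310.
Compare {F2}: latency cost 365 + fixed 66 = 431.
Compare {F1}: latency cost 410 + fixed 99 = 509.

310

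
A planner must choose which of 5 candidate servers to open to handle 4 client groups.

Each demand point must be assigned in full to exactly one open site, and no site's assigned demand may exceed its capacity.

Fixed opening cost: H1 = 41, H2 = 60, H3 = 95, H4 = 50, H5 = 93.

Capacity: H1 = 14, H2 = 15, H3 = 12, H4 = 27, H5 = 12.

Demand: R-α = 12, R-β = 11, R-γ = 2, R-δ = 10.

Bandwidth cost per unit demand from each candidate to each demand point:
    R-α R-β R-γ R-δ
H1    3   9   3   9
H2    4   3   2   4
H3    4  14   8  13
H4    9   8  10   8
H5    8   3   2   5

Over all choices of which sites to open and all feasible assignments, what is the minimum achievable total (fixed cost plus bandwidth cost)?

Open {H1, H4}; cheapest assignment that respects the capacities:
  H1 (cap 14, load 14): R-α, R-γ — cost 12×3 + 2×3 = 42
  H4 (cap 27, load 21): R-β, R-δ — cost 11×8 + 10×8 = 168
  Shipping 210, fixed 91 → total 301.
  Any other capacity-feasible assignment to {H1, H4} ships for at least 210.
Compare {H1, H2, H4}: its best feasible assignment gives total 304.
Compare {H1, H2, H5}: its best feasible assignment gives total 307.
Every other set of open sites that can feasibly serve all demand totals ≥ 304 even under its best assignment. Minimum: 301.

301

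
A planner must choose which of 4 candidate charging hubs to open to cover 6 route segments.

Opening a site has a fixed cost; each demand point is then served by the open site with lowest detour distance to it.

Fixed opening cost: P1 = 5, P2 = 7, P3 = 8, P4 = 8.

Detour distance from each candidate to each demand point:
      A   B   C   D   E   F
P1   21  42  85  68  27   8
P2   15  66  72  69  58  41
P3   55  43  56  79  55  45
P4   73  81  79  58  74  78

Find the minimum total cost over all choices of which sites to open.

233

Open {P1, P3, P4}: assign each demand point to its cheapest open site.
  A→P1 21, B→P1 42, C→P3 56, D→P4 58, E→P1 27, F→P1 8
  detour distance 212, fixed 21 → total 233.
Compare {P1, P2, P3, P4}: detour distance 206 + fixed 28 = 234.
Compare {P1, P3}: detour distance 222 + fixed 13 = 235.
Compare {P1, P2, P3}: detour distance 216 + fixed 20 = 236.
All other subsets cost ≥ 234. Minimum total cost: 233.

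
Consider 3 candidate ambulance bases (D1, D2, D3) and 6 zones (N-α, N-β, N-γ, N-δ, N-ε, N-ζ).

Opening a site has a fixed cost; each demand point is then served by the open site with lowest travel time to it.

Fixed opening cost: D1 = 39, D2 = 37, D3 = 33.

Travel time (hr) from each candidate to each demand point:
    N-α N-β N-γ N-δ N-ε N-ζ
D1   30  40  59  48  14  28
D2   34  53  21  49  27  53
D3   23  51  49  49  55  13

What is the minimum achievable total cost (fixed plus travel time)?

254

Open {D2, D3}: assign each demand point to its cheapest open site.
  N-α→D3 23, N-β→D3 51, N-γ→D2 21, N-δ→D2 49, N-ε→D2 27, N-ζ→D3 13
  travel time 184, fixed 70 → total 254.
Compare {D1, D2}: travel time 181 + fixed 76 = 257.
Compare {D1}: travel time 219 + fixed 39 = 258.
Compare {D1, D3}: travel time 187 + fixed 72 = 259.
All other subsets cost ≥ 257. Minimum total cost: 254.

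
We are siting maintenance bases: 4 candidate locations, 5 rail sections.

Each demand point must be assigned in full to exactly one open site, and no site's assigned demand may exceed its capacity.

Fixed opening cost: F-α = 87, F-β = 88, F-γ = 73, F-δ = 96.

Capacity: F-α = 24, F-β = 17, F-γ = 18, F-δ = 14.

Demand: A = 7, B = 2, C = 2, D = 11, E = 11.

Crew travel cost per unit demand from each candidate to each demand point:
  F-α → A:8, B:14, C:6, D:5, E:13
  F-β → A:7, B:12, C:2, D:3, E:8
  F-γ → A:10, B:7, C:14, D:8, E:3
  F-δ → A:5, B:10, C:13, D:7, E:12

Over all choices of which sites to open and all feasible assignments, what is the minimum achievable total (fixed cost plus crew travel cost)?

Open {F-β, F-γ}; cheapest assignment that respects the capacities:
  F-β (cap 17, load 15): B, C, D — cost 2×12 + 2×2 + 11×3 = 61
  F-γ (cap 18, load 18): A, E — cost 7×10 + 11×3 = 103
  Shipping 164, fixed 161 → total 325.
  Any other capacity-feasible assignment to {F-β, F-γ} ships for at least 164.
Compare {F-α, F-γ}: its best feasible assignment gives total 330.
Compare {F-β, F-γ, F-δ}: its best feasible assignment gives total 376.
Every other set of open sites that can feasibly serve all demand totals ≥ 330 even under its best assignment. Minimum: 325.

325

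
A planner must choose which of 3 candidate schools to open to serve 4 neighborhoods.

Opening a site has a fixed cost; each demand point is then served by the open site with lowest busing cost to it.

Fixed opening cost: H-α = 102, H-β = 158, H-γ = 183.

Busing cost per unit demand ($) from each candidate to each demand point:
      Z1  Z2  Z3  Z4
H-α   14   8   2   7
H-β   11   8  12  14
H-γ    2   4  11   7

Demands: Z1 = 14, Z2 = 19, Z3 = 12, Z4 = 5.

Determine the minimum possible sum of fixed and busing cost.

448

Open {H-α, H-γ}: assign each demand point to its cheapest open site.
  Z1→H-γ 14×2=28, Z2→H-γ 19×4=76, Z3→H-α 12×2=24, Z4→H-α 5×7=35
  busing cost 163, fixed 285 → total 448.
Compare {H-γ}: busing cost 271 + fixed 183 = 454.
Compare {H-α}: busing cost 407 + fixed 102 = 509.
Compare {H-α, H-β, H-γ}: busing cost 163 + fixed 443 = 606.
All other subsets cost ≥ 454. Minimum total cost: 448.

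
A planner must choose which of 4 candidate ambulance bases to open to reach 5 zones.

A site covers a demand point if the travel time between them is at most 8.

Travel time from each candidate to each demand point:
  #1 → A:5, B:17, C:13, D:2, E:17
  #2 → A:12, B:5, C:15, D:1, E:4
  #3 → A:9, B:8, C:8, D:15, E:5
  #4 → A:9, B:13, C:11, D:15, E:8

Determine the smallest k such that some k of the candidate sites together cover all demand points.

2

Coverage sets (demand points within 8 of each site):
  #1: {A, D}
  #2: {B, D, E}
  #3: {B, C, E}
  #4: {E}
No single site covers all 5 demand points.
But {#1, #3} covers everything, so the minimum is 2.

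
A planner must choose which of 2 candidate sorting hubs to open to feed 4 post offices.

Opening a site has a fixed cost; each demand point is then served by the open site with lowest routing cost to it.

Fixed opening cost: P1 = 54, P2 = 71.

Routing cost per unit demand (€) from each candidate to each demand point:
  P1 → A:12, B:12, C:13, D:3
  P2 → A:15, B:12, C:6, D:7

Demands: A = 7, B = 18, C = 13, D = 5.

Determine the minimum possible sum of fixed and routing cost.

Open {P2}: assign each demand point to its cheapest open site.
  A→P2 7×15=105, B→P2 18×12=216, C→P2 13×6=78, D→P2 5×7=35
  routing cost 434, fixed 71 → total 505.
Compare {P1, P2}: routing cost 393 + fixed 125 = 518.
Compare {P1}: routing cost 484 + fixed 54 = 538.

505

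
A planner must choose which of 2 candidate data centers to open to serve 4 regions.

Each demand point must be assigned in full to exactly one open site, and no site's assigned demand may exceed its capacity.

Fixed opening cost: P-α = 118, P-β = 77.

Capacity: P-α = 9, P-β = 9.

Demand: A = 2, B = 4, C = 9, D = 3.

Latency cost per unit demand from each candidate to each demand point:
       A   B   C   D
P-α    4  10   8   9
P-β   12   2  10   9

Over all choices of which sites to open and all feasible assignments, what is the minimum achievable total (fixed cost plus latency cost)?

Open {P-α, P-β}; cheapest assignment that respects the capacities:
  P-α (cap 9, load 9): C — cost 9×8 = 72
  P-β (cap 9, load 9): A, B, D — cost 2×12 + 4×2 + 3×9 = 59
  Shipping 131, fixed 195 → total 326.
  Any other capacity-feasible assignment to {P-α, P-β} ships for at least 131.
Total demand is 18 and no other set of sites has combined capacity ≥ 18, so {P-α, P-β} is the only feasible choice of open sites. Minimum: 326.

326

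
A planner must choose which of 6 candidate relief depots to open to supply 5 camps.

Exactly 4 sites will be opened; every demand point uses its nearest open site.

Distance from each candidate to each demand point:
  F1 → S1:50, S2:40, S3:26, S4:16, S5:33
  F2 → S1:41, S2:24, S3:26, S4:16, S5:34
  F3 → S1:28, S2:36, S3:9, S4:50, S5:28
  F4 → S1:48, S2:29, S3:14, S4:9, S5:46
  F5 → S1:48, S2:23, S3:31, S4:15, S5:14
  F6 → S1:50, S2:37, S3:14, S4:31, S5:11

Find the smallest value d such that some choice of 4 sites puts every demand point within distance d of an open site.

Open {F1, F2, F3, F4}.
  Farthest demand point is S1 at distance 28 (to F3); all others are ≤ 28.
With {F1, F2, F3, F5} the worst case is 28.
With {F1, F2, F3, F6} the worst case is 28.
No size-4 selection achieves below 28.

28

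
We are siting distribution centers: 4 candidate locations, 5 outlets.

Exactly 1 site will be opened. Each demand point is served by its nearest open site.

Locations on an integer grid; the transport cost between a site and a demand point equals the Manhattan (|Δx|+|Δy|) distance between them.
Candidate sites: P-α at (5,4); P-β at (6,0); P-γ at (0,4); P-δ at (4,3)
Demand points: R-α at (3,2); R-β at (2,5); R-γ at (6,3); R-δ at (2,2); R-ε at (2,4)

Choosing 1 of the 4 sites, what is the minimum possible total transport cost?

Open {P-δ}.
  R-α→P-δ 2, R-β→P-δ 4, R-γ→P-δ 2, R-δ→P-δ 3, R-ε→P-δ 3  ⇒ total 14.
Compare {P-α}: total 18.
Compare {P-γ}: total 21.
No size-1 selection does better; minimum is 14.

14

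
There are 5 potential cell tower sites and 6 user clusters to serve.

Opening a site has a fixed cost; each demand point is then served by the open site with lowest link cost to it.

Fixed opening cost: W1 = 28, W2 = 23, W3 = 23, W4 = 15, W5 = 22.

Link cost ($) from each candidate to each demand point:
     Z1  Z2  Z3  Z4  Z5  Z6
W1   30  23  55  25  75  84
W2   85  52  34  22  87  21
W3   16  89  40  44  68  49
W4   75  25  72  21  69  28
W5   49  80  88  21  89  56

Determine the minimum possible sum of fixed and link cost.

236

Open {W3, W4}: assign each demand point to its cheapest open site.
  Z1→W3 16, Z2→W4 25, Z3→W3 40, Z4→W4 21, Z5→W3 68, Z6→W4 28
  link cost 198, fixed 38 → total 236.
Compare {W2, W3, W4}: link cost 185 + fixed 61 = 246.
Compare {W1, W2}: link cost 205 + fixed 51 = 256.
Compare {W1, W2, W3}: link cost 184 + fixed 74 = 258.
All other subsets cost ≥ 246. Minimum total cost: 236.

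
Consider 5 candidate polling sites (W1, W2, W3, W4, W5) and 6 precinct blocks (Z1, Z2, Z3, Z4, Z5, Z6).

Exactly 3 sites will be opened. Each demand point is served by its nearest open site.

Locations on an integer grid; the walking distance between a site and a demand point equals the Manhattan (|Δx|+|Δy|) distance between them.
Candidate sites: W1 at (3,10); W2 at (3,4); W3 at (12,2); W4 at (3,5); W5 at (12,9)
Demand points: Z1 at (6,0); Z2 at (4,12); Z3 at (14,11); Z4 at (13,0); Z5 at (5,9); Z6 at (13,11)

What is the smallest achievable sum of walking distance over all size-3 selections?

24

Open {W1, W3, W5}.
  Z1→W3 8, Z2→W1 3, Z3→W5 4, Z4→W3 3, Z5→W1 3, Z6→W5 3  ⇒ total 24.
Compare {W1, W2, W5}: total 30.
Compare {W1, W4, W5}: total 31.
No size-3 selection does better; minimum is 24.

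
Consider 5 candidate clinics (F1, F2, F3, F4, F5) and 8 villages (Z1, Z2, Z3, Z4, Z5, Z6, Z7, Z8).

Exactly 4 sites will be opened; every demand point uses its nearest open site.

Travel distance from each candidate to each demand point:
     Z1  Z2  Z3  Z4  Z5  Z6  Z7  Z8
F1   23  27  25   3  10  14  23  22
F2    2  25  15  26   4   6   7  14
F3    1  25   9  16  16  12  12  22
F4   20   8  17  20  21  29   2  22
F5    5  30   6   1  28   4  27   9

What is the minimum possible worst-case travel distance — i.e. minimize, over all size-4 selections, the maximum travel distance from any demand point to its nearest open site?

Open {F1, F2, F4, F5}.
  Farthest demand point is Z8 at travel distance 9 (to F5); all others are ≤ 9.
With {F2, F3, F4, F5} the worst case is 9.
With {F1, F3, F4, F5} the worst case is 10.
No size-4 selection achieves below 9.

9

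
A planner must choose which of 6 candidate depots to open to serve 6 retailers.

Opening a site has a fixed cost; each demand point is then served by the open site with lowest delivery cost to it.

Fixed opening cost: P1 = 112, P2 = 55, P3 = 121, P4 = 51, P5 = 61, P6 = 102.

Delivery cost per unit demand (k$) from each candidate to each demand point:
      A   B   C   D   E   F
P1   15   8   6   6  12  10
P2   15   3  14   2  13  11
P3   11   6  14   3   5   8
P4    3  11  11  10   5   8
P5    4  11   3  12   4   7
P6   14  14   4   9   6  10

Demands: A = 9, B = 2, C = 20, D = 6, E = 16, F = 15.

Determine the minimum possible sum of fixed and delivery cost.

Open {P2, P5}: assign each demand point to its cheapest open site.
  A→P5 9×4=36, B→P2 2×3=6, C→P5 20×3=60, D→P2 6×2=12, E→P5 16×4=64, F→P5 15×7=105
  delivery cost 283, fixed 116 → total 399.
Compare {P5}: delivery cost 359 + fixed 61 = 420.
Compare {P2, P4, P5}: delivery cost 274 + fixed 167 = 441.
Compare {P4, P5}: delivery cost 338 + fixed 112 = 450.
All other subsets cost ≥ 420. Minimum total cost: 399.

399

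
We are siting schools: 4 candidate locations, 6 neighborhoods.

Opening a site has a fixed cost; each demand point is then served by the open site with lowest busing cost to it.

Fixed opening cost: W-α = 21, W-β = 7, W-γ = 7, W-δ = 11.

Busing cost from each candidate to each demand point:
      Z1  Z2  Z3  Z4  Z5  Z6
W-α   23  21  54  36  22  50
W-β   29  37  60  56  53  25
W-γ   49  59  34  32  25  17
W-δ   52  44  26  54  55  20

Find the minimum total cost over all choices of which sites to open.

Open {W-α, W-γ}: assign each demand point to its cheapest open site.
  Z1→W-α 23, Z2→W-α 21, Z3→W-γ 34, Z4→W-γ 32, Z5→W-α 22, Z6→W-γ 17
  busing cost 149, fixed 28 → total 177.
Compare {W-α, W-δ}: busing cost 148 + fixed 32 = 180.
Compare {W-α, W-γ, W-δ}: busing cost 141 + fixed 39 = 180.
Compare {W-α, W-β, W-γ}: busing cost 149 + fixed 35 = 184.
All other subsets cost ≥ 180. Minimum total cost: 177.

177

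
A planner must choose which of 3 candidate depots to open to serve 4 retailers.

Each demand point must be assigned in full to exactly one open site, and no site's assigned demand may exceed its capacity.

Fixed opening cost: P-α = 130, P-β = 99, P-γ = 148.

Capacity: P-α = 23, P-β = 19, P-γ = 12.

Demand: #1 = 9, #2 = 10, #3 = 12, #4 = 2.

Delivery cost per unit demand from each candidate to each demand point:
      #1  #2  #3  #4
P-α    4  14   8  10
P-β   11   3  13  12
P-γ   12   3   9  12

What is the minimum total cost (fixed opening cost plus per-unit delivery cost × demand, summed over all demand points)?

411

Open {P-α, P-β}; cheapest assignment that respects the capacities:
  P-α (cap 23, load 23): #1, #3, #4 — cost 9×4 + 12×8 + 2×10 = 152
  P-β (cap 19, load 10): #2 — cost 10×3 = 30
  Shipping 182, fixed 229 → total 411.
  Any other capacity-feasible assignment to {P-α, P-β} ships for at least 182.
Compare {P-α, P-γ}: its best feasible assignment gives total 460.
Compare {P-α, P-β, P-γ}: its best feasible assignment gives total 559.
Every other set of open sites that can feasibly serve all demand totals ≥ 460 even under its best assignment. Minimum: 411.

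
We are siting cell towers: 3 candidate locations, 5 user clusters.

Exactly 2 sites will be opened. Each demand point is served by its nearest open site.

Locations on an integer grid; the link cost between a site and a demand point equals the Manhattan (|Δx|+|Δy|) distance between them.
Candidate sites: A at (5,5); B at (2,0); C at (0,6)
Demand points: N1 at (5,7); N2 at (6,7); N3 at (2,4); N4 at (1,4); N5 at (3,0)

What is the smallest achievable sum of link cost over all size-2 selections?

Open {A, B}.
  N1→A 2, N2→A 3, N3→A 4, N4→A 5, N5→B 1  ⇒ total 15.
Compare {A, C}: total 19.
Compare {B, C}: total 21.

15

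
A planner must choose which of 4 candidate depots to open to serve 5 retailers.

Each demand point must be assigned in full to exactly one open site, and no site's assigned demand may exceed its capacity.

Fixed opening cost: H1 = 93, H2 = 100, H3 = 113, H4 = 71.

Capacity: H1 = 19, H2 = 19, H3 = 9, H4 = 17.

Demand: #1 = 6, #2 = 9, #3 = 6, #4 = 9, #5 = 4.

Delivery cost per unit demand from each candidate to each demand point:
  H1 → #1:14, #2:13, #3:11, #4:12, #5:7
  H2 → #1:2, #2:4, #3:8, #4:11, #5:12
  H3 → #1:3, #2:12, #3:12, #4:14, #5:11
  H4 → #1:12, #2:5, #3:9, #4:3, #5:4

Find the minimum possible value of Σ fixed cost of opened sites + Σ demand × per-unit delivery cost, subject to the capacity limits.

348

Open {H2, H4}; cheapest assignment that respects the capacities:
  H2 (cap 19, load 19): #1, #2, #5 — cost 6×2 + 9×4 + 4×12 = 96
  H4 (cap 17, load 15): #3, #4 — cost 6×9 + 9×3 = 81
  Shipping 177, fixed 171 → total 348.
  Any other capacity-feasible assignment to {H2, H4} ships for at least 177.
Compare {H1, H2, H4}: its best feasible assignment gives total 421.
Compare {H2, H3, H4}: its best feasible assignment gives total 429.
Every other set of open sites that can feasibly serve all demand totals ≥ 421 even under its best assignment. Minimum: 348.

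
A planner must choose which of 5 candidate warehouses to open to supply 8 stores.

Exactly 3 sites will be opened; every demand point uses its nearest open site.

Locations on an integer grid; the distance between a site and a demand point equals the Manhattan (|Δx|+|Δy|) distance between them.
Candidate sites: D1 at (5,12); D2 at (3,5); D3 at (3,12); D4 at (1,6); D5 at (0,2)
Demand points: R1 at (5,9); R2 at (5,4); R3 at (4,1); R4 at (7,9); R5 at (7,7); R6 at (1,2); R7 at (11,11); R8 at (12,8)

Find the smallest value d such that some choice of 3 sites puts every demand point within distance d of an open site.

Open {D1, D2, D3}.
  Farthest demand point is R8 at distance 11 (to D1); all others are ≤ 11.
With {D1, D2, D4} the worst case is 11.
With {D1, D2, D5} the worst case is 11.
No size-3 selection achieves below 11.

11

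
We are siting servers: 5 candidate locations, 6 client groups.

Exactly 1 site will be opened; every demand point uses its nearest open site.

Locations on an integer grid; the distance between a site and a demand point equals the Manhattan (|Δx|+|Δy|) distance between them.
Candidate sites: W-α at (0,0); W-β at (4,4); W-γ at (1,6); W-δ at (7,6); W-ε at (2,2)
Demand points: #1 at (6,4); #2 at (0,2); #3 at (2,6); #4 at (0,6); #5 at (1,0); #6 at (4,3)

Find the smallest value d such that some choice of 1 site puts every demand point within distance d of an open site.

Open {W-ε}.
  Farthest demand point is #1 at distance 6 (to W-ε); all others are ≤ 6.
With {W-β} the worst case is 7.
With {W-γ} the worst case is 7.
No size-1 selection achieves below 6.

6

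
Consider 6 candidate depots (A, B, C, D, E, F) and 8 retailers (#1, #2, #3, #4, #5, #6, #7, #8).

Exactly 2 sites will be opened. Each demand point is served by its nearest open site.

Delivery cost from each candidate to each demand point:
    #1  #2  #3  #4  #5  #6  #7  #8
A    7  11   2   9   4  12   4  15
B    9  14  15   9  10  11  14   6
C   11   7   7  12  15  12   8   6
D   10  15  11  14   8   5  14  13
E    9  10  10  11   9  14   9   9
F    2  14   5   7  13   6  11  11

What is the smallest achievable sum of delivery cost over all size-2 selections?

Open {A, F}.
  #1→F 2, #2→A 11, #3→A 2, #4→F 7, #5→A 4, #6→F 6, #7→A 4, #8→F 11  ⇒ total 47.
Compare {A, C}: total 51.
Compare {A, B}: total 54.
No size-2 selection does better; minimum is 47.

47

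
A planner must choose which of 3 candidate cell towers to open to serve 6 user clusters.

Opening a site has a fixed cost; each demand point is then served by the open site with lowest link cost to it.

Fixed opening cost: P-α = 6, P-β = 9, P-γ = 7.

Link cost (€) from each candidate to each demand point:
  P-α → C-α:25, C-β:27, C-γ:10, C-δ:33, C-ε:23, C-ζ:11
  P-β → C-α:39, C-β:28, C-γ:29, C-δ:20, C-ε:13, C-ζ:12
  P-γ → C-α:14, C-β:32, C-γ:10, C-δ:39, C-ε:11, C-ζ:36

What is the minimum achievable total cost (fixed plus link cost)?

Open {P-β, P-γ}: assign each demand point to its cheapest open site.
  C-α→P-γ 14, C-β→P-β 28, C-γ→P-γ 10, C-δ→P-β 20, C-ε→P-γ 11, C-ζ→P-β 12
  link cost 95, fixed 16 → total 111.
Compare {P-α, P-β, P-γ}: link cost 93 + fixed 22 = 115.
Compare {P-α, P-γ}: link cost 106 + fixed 13 = 119.
Compare {P-α, P-β}: link cost 106 + fixed 15 = 121.
All other subsets cost ≥ 115. Minimum total cost: 111.

111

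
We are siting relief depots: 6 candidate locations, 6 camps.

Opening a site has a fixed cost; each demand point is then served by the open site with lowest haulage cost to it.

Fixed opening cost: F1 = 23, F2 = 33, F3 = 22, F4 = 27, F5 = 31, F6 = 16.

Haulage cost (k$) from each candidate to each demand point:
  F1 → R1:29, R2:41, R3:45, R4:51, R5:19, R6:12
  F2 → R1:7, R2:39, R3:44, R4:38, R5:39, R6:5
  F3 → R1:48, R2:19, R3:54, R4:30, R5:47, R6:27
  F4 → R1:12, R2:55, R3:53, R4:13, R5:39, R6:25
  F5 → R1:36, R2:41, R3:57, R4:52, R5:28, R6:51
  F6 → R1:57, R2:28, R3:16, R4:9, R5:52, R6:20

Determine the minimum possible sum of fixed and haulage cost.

152

Open {F1, F6}: assign each demand point to its cheapest open site.
  R1→F1 29, R2→F6 28, R3→F6 16, R4→F6 9, R5→F1 19, R6→F1 12
  haulage cost 113, fixed 39 → total 152.
Compare {F2, F6}: haulage cost 104 + fixed 49 = 153.
Compare {F1, F2, F6}: haulage cost 84 + fixed 72 = 156.
Compare {F1, F4, F6}: haulage cost 96 + fixed 66 = 162.
All other subsets cost ≥ 153. Minimum total cost: 152.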